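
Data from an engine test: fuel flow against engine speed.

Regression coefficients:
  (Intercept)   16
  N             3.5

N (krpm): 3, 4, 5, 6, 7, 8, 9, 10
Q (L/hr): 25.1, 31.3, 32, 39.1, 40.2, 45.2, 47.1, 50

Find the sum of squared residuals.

SSE = 13

N=3: ŷ = 16 + 3.5·3 = 26.5; r = 25.1 − 26.5 = -1.4
N=4: ŷ = 16 + 3.5·4 = 30; r = 31.3 − 30 = 1.3
N=5: ŷ = 16 + 3.5·5 = 33.5; r = 32 − 33.5 = -1.5
N=6: ŷ = 16 + 3.5·6 = 37; r = 39.1 − 37 = 2.1
N=7: ŷ = 16 + 3.5·7 = 40.5; r = 40.2 − 40.5 = -0.3
N=8: ŷ = 16 + 3.5·8 = 44; r = 45.2 − 44 = 1.2
N=9: ŷ = 16 + 3.5·9 = 47.5; r = 47.1 − 47.5 = -0.4
N=10: ŷ = 16 + 3.5·10 = 51; r = 50 − 51 = -1
SSE = 1.96 + 1.69 + 2.25 + 4.41 + 0.09 + 1.44 + 0.16 + 1 = 13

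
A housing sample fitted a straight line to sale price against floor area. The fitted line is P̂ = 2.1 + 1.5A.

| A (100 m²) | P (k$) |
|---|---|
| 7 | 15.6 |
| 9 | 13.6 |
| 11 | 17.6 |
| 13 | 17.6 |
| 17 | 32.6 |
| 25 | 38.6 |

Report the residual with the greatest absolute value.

A=7: P̂ = 2.1 + 1.5·7 = 12.6; e = 15.6 − 12.6 = 3
A=9: P̂ = 2.1 + 1.5·9 = 15.6; e = 13.6 − 15.6 = -2
A=11: P̂ = 2.1 + 1.5·11 = 18.6; e = 17.6 − 18.6 = -1
A=13: P̂ = 2.1 + 1.5·13 = 21.6; e = 17.6 − 21.6 = -4
A=17: P̂ = 2.1 + 1.5·17 = 27.6; e = 32.6 − 27.6 = 5
A=25: P̂ = 2.1 + 1.5·25 = 39.6; e = 38.6 − 39.6 = -1
Largest |e| is 5 at A = 17, residual 5.

e = 5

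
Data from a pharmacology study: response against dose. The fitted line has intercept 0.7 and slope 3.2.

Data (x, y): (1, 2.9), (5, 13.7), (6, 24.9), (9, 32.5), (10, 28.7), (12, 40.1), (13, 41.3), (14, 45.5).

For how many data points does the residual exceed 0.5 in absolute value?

7

x=1: ŷ = 0.7 + 3.2·1 = 3.9; r = 2.9 − 3.9 = -1
x=5: ŷ = 0.7 + 3.2·5 = 16.7; r = 13.7 − 16.7 = -3
x=6: ŷ = 0.7 + 3.2·6 = 19.9; r = 24.9 − 19.9 = 5
x=9: ŷ = 0.7 + 3.2·9 = 29.5; r = 32.5 − 29.5 = 3
x=10: ŷ = 0.7 + 3.2·10 = 32.7; r = 28.7 − 32.7 = -4
x=12: ŷ = 0.7 + 3.2·12 = 39.1; r = 40.1 − 39.1 = 1
x=13: ŷ = 0.7 + 3.2·13 = 42.3; r = 41.3 − 42.3 = -1
x=14: ŷ = 0.7 + 3.2·14 = 45.5; r = 45.5 − 45.5 = 0
|r| > 0.5: x=1 (|r|=1), x=5 (|r|=3), x=6 (|r|=5), x=9 (|r|=3), x=10 (|r|=4), x=12 (|r|=1), x=13 (|r|=1) → 7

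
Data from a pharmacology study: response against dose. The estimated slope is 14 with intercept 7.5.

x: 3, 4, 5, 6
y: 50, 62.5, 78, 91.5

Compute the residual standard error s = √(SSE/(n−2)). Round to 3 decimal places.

x=3: ŷ = 7.5 + 14·3 = 49.5; r = 50 − 49.5 = 0.5
x=4: ŷ = 7.5 + 14·4 = 63.5; r = 62.5 − 63.5 = -1
x=5: ŷ = 7.5 + 14·5 = 77.5; r = 78 − 77.5 = 0.5
x=6: ŷ = 7.5 + 14·6 = 91.5; r = 91.5 − 91.5 = 0
SSE = 0.25 + 1 + 0.25 + 0 = 1.5
s = √(1.5/2) = √0.75 ≈ 0.866

s = 0.866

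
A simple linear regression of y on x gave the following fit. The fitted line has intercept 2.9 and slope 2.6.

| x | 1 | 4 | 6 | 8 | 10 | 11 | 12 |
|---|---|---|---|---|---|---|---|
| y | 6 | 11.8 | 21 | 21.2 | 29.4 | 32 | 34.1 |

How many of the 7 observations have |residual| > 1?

x=1: ŷ = 2.9 + 2.6·1 = 5.5; e = 6 − 5.5 = 0.5
x=4: ŷ = 2.9 + 2.6·4 = 13.3; e = 11.8 − 13.3 = -1.5
x=6: ŷ = 2.9 + 2.6·6 = 18.5; e = 21 − 18.5 = 2.5
x=8: ŷ = 2.9 + 2.6·8 = 23.7; e = 21.2 − 23.7 = -2.5
x=10: ŷ = 2.9 + 2.6·10 = 28.9; e = 29.4 − 28.9 = 0.5
x=11: ŷ = 2.9 + 2.6·11 = 31.5; e = 32 − 31.5 = 0.5
x=12: ŷ = 2.9 + 2.6·12 = 34.1; e = 34.1 − 34.1 = 0
|e| > 1: x=4 (|e|=1.5), x=6 (|e|=2.5), x=8 (|e|=2.5) → 3

3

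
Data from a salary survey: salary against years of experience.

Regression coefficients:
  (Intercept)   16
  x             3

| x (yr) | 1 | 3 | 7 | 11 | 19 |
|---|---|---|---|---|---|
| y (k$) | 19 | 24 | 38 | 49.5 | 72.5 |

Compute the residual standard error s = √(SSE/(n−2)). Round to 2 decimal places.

x=1: ŷ = 16 + 3·1 = 19; e = 19 − 19 = 0
x=3: ŷ = 16 + 3·3 = 25; e = 24 − 25 = -1
x=7: ŷ = 16 + 3·7 = 37; e = 38 − 37 = 1
x=11: ŷ = 16 + 3·11 = 49; e = 49.5 − 49 = 0.5
x=19: ŷ = 16 + 3·19 = 73; e = 72.5 − 73 = -0.5
SSE = 0 + 1 + 1 + 0.25 + 0.25 = 2.5
s = √(2.5/3) = √0.833333 ≈ 0.91

s = 0.91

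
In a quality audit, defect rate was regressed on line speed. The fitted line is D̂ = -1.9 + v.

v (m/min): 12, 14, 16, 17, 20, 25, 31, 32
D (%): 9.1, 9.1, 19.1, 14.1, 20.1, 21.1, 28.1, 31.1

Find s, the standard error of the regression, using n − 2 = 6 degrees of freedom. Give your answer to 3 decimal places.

s = 2.769

v=12: D̂ = -1.9 + 12 = 10.1; r = 9.1 − 10.1 = -1
v=14: D̂ = -1.9 + 14 = 12.1; r = 9.1 − 12.1 = -3
v=16: D̂ = -1.9 + 16 = 14.1; r = 19.1 − 14.1 = 5
v=17: D̂ = -1.9 + 17 = 15.1; r = 14.1 − 15.1 = -1
v=20: D̂ = -1.9 + 20 = 18.1; r = 20.1 − 18.1 = 2
v=25: D̂ = -1.9 + 25 = 23.1; r = 21.1 − 23.1 = -2
v=31: D̂ = -1.9 + 31 = 29.1; r = 28.1 − 29.1 = -1
v=32: D̂ = -1.9 + 32 = 30.1; r = 31.1 − 30.1 = 1
SSE = 1 + 9 + 25 + 1 + 4 + 4 + 1 + 1 = 46
s = √(46/6) = √7.66667 ≈ 2.769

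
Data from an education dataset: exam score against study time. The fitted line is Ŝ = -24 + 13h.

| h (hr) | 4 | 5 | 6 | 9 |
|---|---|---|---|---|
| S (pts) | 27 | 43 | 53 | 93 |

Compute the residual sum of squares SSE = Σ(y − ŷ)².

SSE = 6

h=4: Ŝ = -24 + 13·4 = 28; r = 27 − 28 = -1
h=5: Ŝ = -24 + 13·5 = 41; r = 43 − 41 = 2
h=6: Ŝ = -24 + 13·6 = 54; r = 53 − 54 = -1
h=9: Ŝ = -24 + 13·9 = 93; r = 93 − 93 = 0
SSE = 1 + 4 + 1 + 0 = 6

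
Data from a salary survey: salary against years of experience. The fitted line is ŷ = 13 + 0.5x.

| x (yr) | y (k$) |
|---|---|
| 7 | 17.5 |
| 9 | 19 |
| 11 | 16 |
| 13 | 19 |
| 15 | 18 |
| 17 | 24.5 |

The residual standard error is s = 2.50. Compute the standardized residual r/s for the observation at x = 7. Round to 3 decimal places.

ŷ = 13 + 0.5·7 = 16.5
r = 17.5 − 16.5 = 1
r/s = 1 / 2.50 = 0.400

0.400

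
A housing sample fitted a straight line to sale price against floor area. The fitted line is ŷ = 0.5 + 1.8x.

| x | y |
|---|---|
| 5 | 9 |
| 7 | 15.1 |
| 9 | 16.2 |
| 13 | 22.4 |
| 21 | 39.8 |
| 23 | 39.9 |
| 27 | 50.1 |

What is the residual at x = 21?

e = 1.5

ŷ = 0.5 + 1.8·21 = 38.3
e = 39.8 − 38.3 = 1.5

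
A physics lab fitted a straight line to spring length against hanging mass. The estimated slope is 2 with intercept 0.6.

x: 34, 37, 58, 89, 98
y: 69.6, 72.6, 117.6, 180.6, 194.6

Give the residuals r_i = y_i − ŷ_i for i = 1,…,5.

x=34: ŷ = 0.6 + 2·34 = 68.6; r = 69.6 − 68.6 = 1
x=37: ŷ = 0.6 + 2·37 = 74.6; r = 72.6 − 74.6 = -2
x=58: ŷ = 0.6 + 2·58 = 116.6; r = 117.6 − 116.6 = 1
x=89: ŷ = 0.6 + 2·89 = 178.6; r = 180.6 − 178.6 = 2
x=98: ŷ = 0.6 + 2·98 = 196.6; r = 194.6 − 196.6 = -2

1, -2, 1, 2, -2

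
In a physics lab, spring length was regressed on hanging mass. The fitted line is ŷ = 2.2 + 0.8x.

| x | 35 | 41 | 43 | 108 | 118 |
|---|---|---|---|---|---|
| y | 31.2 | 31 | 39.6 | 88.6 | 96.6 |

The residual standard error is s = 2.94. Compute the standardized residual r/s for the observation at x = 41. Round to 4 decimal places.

ŷ = 2.2 + 0.8·41 = 35
r = 31 − 35 = -4
r/s = -4 / 2.94 = -1.3605

-1.3605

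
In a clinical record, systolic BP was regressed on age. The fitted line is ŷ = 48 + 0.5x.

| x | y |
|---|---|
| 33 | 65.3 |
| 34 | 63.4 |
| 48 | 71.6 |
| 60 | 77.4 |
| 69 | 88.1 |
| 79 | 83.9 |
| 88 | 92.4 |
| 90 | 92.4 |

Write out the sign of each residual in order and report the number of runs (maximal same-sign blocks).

6 runs

x=33: ŷ = 48 + 0.5·33 = 64.5; r = 65.3 − 64.5 = 0.8
x=34: ŷ = 48 + 0.5·34 = 65; r = 63.4 − 65 = -1.6
x=48: ŷ = 48 + 0.5·48 = 72; r = 71.6 − 72 = -0.4
x=60: ŷ = 48 + 0.5·60 = 78; r = 77.4 − 78 = -0.6
x=69: ŷ = 48 + 0.5·69 = 82.5; r = 88.1 − 82.5 = 5.6
x=79: ŷ = 48 + 0.5·79 = 87.5; r = 83.9 − 87.5 = -3.6
x=88: ŷ = 48 + 0.5·88 = 92; r = 92.4 − 92 = 0.4
x=90: ŷ = 48 + 0.5·90 = 93; r = 92.4 − 93 = -0.6
Signs: + − − − + − + −
Runs: +×1, −×3, +×1, −×1, +×1, −×1 → 6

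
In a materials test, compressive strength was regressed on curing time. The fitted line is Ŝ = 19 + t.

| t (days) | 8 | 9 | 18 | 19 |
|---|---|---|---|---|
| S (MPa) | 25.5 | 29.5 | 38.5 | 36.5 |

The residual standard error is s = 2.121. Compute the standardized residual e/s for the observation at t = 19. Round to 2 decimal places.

-0.71

Ŝ = 19 + 19 = 38
e = 36.5 − 38 = -1.5
e/s = -1.5 / 2.121 = -0.71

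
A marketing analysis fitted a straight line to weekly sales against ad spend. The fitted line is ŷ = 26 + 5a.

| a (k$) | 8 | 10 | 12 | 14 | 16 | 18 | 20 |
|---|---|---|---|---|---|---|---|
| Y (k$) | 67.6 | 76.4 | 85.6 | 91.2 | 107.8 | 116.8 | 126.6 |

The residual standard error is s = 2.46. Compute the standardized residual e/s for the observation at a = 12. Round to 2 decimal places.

ŷ = 26 + 5·12 = 86
e = 85.6 − 86 = -0.4
e/s = -0.4 / 2.46 = -0.16

-0.16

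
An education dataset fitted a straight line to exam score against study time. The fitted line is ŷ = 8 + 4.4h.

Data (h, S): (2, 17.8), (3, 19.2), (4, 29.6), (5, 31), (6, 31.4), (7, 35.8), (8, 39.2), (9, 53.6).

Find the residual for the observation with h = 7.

ŷ = 8 + 4.4·7 = 38.8
e = 35.8 − 38.8 = -3

e = -3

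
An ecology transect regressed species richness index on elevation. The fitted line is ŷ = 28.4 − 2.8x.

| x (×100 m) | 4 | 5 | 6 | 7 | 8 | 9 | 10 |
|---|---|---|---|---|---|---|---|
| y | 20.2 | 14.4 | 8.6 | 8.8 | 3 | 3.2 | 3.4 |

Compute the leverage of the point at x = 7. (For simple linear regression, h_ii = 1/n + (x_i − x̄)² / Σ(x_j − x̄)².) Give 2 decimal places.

x̄ = (4 + 5 + 6 + 7 + 8 + 9 + 10)/7 = 7
Σ(x − x̄)² = 9 + 4 + 1 + 0 + 1 + 4 + 9 = 28
h = 1/7 + (0)²/28 = 0.142857 + 0 = 0.14

h = 0.14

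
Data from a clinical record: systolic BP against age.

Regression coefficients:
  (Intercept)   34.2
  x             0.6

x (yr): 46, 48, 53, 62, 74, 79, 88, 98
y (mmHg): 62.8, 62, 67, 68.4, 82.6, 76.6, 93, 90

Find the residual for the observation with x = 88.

ŷ = 34.2 + 0.6·88 = 87
e = 93 − 87 = 6

e = 6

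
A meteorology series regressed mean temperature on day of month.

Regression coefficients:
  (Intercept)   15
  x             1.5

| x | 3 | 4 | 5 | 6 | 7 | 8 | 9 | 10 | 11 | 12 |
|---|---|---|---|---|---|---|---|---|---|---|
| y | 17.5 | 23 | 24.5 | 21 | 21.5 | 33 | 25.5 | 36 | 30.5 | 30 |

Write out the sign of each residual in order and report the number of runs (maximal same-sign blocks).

x=3: ŷ = 15 + 1.5·3 = 19.5; e = 17.5 − 19.5 = -2
x=4: ŷ = 15 + 1.5·4 = 21; e = 23 − 21 = 2
x=5: ŷ = 15 + 1.5·5 = 22.5; e = 24.5 − 22.5 = 2
x=6: ŷ = 15 + 1.5·6 = 24; e = 21 − 24 = -3
x=7: ŷ = 15 + 1.5·7 = 25.5; e = 21.5 − 25.5 = -4
x=8: ŷ = 15 + 1.5·8 = 27; e = 33 − 27 = 6
x=9: ŷ = 15 + 1.5·9 = 28.5; e = 25.5 − 28.5 = -3
x=10: ŷ = 15 + 1.5·10 = 30; e = 36 − 30 = 6
x=11: ŷ = 15 + 1.5·11 = 31.5; e = 30.5 − 31.5 = -1
x=12: ŷ = 15 + 1.5·12 = 33; e = 30 − 33 = -3
Signs: − + + − − + − + − −
Runs: −×1, +×2, −×2, +×1, −×1, +×1, −×2 → 7

7 runs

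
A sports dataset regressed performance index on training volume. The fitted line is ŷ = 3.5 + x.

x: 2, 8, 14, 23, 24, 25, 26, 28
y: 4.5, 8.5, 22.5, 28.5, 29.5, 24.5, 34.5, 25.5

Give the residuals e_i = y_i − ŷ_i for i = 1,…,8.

-1, -3, 5, 2, 2, -4, 5, -6

x=2: ŷ = 3.5 + 2 = 5.5; e = 4.5 − 5.5 = -1
x=8: ŷ = 3.5 + 8 = 11.5; e = 8.5 − 11.5 = -3
x=14: ŷ = 3.5 + 14 = 17.5; e = 22.5 − 17.5 = 5
x=23: ŷ = 3.5 + 23 = 26.5; e = 28.5 − 26.5 = 2
x=24: ŷ = 3.5 + 24 = 27.5; e = 29.5 − 27.5 = 2
x=25: ŷ = 3.5 + 25 = 28.5; e = 24.5 − 28.5 = -4
x=26: ŷ = 3.5 + 26 = 29.5; e = 34.5 − 29.5 = 5
x=28: ŷ = 3.5 + 28 = 31.5; e = 25.5 − 31.5 = -6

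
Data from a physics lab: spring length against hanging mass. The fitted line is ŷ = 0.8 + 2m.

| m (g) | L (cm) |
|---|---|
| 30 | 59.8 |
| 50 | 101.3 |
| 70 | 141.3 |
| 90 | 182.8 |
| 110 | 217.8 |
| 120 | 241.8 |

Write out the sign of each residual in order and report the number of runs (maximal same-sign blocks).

4 runs

m=30: ŷ = 0.8 + 2·30 = 60.8; r = 59.8 − 60.8 = -1
m=50: ŷ = 0.8 + 2·50 = 100.8; r = 101.3 − 100.8 = 0.5
m=70: ŷ = 0.8 + 2·70 = 140.8; r = 141.3 − 140.8 = 0.5
m=90: ŷ = 0.8 + 2·90 = 180.8; r = 182.8 − 180.8 = 2
m=110: ŷ = 0.8 + 2·110 = 220.8; r = 217.8 − 220.8 = -3
m=120: ŷ = 0.8 + 2·120 = 240.8; r = 241.8 − 240.8 = 1
Signs: − + + + − +
Runs: −×1, +×3, −×1, +×1 → 4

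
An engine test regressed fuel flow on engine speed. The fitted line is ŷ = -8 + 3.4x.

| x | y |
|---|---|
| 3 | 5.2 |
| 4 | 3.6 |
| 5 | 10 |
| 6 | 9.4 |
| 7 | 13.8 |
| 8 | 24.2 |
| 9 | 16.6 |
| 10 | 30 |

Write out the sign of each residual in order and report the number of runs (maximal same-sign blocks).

x=3: ŷ = -8 + 3.4·3 = 2.2; e = 5.2 − 2.2 = 3
x=4: ŷ = -8 + 3.4·4 = 5.6; e = 3.6 − 5.6 = -2
x=5: ŷ = -8 + 3.4·5 = 9; e = 10 − 9 = 1
x=6: ŷ = -8 + 3.4·6 = 12.4; e = 9.4 − 12.4 = -3
x=7: ŷ = -8 + 3.4·7 = 15.8; e = 13.8 − 15.8 = -2
x=8: ŷ = -8 + 3.4·8 = 19.2; e = 24.2 − 19.2 = 5
x=9: ŷ = -8 + 3.4·9 = 22.6; e = 16.6 − 22.6 = -6
x=10: ŷ = -8 + 3.4·10 = 26; e = 30 − 26 = 4
Signs: + − + − − + − +
Runs: +×1, −×1, +×1, −×2, +×1, −×1, +×1 → 7

7 runs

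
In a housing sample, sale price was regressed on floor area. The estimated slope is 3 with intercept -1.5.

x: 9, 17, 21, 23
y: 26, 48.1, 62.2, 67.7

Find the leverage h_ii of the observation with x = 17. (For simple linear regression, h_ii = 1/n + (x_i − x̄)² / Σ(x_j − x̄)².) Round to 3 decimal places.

x̄ = (9 + 17 + 21 + 23)/4 = 17.5
Σ(x − x̄)² = 72.25 + 0.25 + 12.25 + 30.25 = 115
h = 1/4 + (-0.5)²/115 = 0.25 + 0.00217391 = 0.252

h = 0.252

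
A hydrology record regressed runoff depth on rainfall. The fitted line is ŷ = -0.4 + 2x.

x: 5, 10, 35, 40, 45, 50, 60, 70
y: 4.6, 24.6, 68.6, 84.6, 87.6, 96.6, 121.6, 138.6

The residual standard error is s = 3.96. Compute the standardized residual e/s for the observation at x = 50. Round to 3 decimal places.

ŷ = -0.4 + 2·50 = 99.6
e = 96.6 − 99.6 = -3
e/s = -3 / 3.96 = -0.758

-0.758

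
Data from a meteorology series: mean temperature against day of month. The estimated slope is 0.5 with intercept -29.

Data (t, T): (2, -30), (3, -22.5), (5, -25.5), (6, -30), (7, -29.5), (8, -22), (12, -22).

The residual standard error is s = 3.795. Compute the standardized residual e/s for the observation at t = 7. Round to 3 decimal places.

T̂ = -29 + 0.5·7 = -25.5
e = -29.5 − (-25.5) = -4
e/s = -4 / 3.795 = -1.054

-1.054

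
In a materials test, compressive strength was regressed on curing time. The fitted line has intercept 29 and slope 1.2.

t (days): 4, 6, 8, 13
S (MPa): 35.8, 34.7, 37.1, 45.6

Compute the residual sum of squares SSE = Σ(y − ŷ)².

t=4: Ŝ = 29 + 1.2·4 = 33.8; e = 35.8 − 33.8 = 2
t=6: Ŝ = 29 + 1.2·6 = 36.2; e = 34.7 − 36.2 = -1.5
t=8: Ŝ = 29 + 1.2·8 = 38.6; e = 37.1 − 38.6 = -1.5
t=13: Ŝ = 29 + 1.2·13 = 44.6; e = 45.6 − 44.6 = 1
SSE = 4 + 2.25 + 2.25 + 1 = 9.5

SSE = 9.5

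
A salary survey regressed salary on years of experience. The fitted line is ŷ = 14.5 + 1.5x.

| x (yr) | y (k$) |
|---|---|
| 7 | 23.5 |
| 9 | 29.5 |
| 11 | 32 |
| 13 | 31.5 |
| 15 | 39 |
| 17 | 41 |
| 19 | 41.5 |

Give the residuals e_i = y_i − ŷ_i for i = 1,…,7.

-1.5, 1.5, 1, -2.5, 2, 1, -1.5

x=7: ŷ = 14.5 + 1.5·7 = 25; e = 23.5 − 25 = -1.5
x=9: ŷ = 14.5 + 1.5·9 = 28; e = 29.5 − 28 = 1.5
x=11: ŷ = 14.5 + 1.5·11 = 31; e = 32 − 31 = 1
x=13: ŷ = 14.5 + 1.5·13 = 34; e = 31.5 − 34 = -2.5
x=15: ŷ = 14.5 + 1.5·15 = 37; e = 39 − 37 = 2
x=17: ŷ = 14.5 + 1.5·17 = 40; e = 41 − 40 = 1
x=19: ŷ = 14.5 + 1.5·19 = 43; e = 41.5 − 43 = -1.5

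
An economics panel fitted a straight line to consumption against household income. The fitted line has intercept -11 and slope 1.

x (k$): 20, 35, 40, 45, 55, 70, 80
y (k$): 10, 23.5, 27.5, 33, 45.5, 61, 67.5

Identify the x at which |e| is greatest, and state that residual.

x = 70, e = 2

x=20: ŷ = -11 + 20 = 9; e = 10 − 9 = 1
x=35: ŷ = -11 + 35 = 24; e = 23.5 − 24 = -0.5
x=40: ŷ = -11 + 40 = 29; e = 27.5 − 29 = -1.5
x=45: ŷ = -11 + 45 = 34; e = 33 − 34 = -1
x=55: ŷ = -11 + 55 = 44; e = 45.5 − 44 = 1.5
x=70: ŷ = -11 + 70 = 59; e = 61 − 59 = 2
x=80: ŷ = -11 + 80 = 69; e = 67.5 − 69 = -1.5
Largest |e| is 2 at x = 70, residual 2.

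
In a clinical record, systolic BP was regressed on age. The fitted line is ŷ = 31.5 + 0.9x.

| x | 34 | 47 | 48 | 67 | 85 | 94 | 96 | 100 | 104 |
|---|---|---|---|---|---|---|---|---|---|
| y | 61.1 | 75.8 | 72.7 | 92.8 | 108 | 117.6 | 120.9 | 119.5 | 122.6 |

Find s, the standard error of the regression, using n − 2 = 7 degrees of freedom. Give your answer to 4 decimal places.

s = 2.1213

x=34: ŷ = 31.5 + 0.9·34 = 62.1; r = 61.1 − 62.1 = -1
x=47: ŷ = 31.5 + 0.9·47 = 73.8; r = 75.8 − 73.8 = 2
x=48: ŷ = 31.5 + 0.9·48 = 74.7; r = 72.7 − 74.7 = -2
x=67: ŷ = 31.5 + 0.9·67 = 91.8; r = 92.8 − 91.8 = 1
x=85: ŷ = 31.5 + 0.9·85 = 108; r = 108 − 108 = 0
x=94: ŷ = 31.5 + 0.9·94 = 116.1; r = 117.6 − 116.1 = 1.5
x=96: ŷ = 31.5 + 0.9·96 = 117.9; r = 120.9 − 117.9 = 3
x=100: ŷ = 31.5 + 0.9·100 = 121.5; r = 119.5 − 121.5 = -2
x=104: ŷ = 31.5 + 0.9·104 = 125.1; r = 122.6 − 125.1 = -2.5
SSE = 1 + 4 + 4 + 1 + 0 + 2.25 + 9 + 4 + 6.25 = 31.5
s = √(31.5/7) = √4.5 ≈ 2.1213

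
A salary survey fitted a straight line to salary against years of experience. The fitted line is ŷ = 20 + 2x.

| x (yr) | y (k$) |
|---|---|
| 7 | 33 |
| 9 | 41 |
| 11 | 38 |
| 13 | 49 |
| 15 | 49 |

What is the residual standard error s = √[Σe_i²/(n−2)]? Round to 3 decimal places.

s = 3.464

x=7: ŷ = 20 + 2·7 = 34; e = 33 − 34 = -1
x=9: ŷ = 20 + 2·9 = 38; e = 41 − 38 = 3
x=11: ŷ = 20 + 2·11 = 42; e = 38 − 42 = -4
x=13: ŷ = 20 + 2·13 = 46; e = 49 − 46 = 3
x=15: ŷ = 20 + 2·15 = 50; e = 49 − 50 = -1
SSE = 1 + 9 + 16 + 9 + 1 = 36
s = √(36/3) = √12 ≈ 3.464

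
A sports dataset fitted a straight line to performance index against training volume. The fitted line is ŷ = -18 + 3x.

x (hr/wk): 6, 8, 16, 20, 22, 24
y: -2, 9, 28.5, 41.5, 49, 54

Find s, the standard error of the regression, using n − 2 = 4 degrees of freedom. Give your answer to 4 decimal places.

x=6: ŷ = -18 + 3·6 = 0; r = -2 − 0 = -2
x=8: ŷ = -18 + 3·8 = 6; r = 9 − 6 = 3
x=16: ŷ = -18 + 3·16 = 30; r = 28.5 − 30 = -1.5
x=20: ŷ = -18 + 3·20 = 42; r = 41.5 − 42 = -0.5
x=22: ŷ = -18 + 3·22 = 48; r = 49 − 48 = 1
x=24: ŷ = -18 + 3·24 = 54; r = 54 − 54 = 0
SSE = 4 + 9 + 2.25 + 0.25 + 1 + 0 = 16.5
s = √(16.5/4) = √4.125 ≈ 2.0310

s = 2.0310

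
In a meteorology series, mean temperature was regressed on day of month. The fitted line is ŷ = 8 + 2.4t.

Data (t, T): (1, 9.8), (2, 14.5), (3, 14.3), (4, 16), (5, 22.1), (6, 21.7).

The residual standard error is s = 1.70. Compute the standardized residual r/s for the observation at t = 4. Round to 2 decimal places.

-0.94

ŷ = 8 + 2.4·4 = 17.6
r = 16 − 17.6 = -1.6
r/s = -1.6 / 1.70 = -0.94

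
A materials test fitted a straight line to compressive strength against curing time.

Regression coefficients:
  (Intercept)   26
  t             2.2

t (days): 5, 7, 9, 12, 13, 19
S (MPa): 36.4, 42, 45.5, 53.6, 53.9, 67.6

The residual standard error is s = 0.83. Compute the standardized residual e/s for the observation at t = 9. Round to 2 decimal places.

-0.36

Ŝ = 26 + 2.2·9 = 45.8
e = 45.5 − 45.8 = -0.3
e/s = -0.3 / 0.83 = -0.36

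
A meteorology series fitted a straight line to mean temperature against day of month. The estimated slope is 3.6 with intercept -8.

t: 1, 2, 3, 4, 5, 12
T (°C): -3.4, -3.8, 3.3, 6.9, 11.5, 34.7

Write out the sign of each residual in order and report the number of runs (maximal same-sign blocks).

t=1: ŷ = -8 + 3.6·1 = -4.4; e = -3.4 − (-4.4) = 1
t=2: ŷ = -8 + 3.6·2 = -0.8; e = -3.8 − (-0.8) = -3
t=3: ŷ = -8 + 3.6·3 = 2.8; e = 3.3 − 2.8 = 0.5
t=4: ŷ = -8 + 3.6·4 = 6.4; e = 6.9 − 6.4 = 0.5
t=5: ŷ = -8 + 3.6·5 = 10; e = 11.5 − 10 = 1.5
t=12: ŷ = -8 + 3.6·12 = 35.2; e = 34.7 − 35.2 = -0.5
Signs: + − + + + −
Runs: +×1, −×1, +×3, −×1 → 4

4 runs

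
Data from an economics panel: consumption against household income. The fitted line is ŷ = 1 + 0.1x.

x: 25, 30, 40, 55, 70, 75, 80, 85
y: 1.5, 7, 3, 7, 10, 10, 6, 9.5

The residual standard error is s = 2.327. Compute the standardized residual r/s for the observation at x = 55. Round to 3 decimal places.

ŷ = 1 + 0.1·55 = 6.5
r = 7 − 6.5 = 0.5
r/s = 0.5 / 2.327 = 0.215

0.215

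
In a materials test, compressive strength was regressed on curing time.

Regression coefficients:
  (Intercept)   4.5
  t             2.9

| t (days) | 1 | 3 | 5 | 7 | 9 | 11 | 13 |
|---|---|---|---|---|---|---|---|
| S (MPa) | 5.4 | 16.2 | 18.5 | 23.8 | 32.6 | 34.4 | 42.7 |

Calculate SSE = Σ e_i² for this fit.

SSE = 22.5

t=1: ŷ = 4.5 + 2.9·1 = 7.4; e = 5.4 − 7.4 = -2
t=3: ŷ = 4.5 + 2.9·3 = 13.2; e = 16.2 − 13.2 = 3
t=5: ŷ = 4.5 + 2.9·5 = 19; e = 18.5 − 19 = -0.5
t=7: ŷ = 4.5 + 2.9·7 = 24.8; e = 23.8 − 24.8 = -1
t=9: ŷ = 4.5 + 2.9·9 = 30.6; e = 32.6 − 30.6 = 2
t=11: ŷ = 4.5 + 2.9·11 = 36.4; e = 34.4 − 36.4 = -2
t=13: ŷ = 4.5 + 2.9·13 = 42.2; e = 42.7 − 42.2 = 0.5
SSE = 4 + 9 + 0.25 + 1 + 4 + 4 + 0.25 = 22.5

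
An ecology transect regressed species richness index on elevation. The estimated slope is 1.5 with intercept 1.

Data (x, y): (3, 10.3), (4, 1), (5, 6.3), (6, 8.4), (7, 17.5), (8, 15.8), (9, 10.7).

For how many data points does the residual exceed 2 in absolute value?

x=3: ŷ = 1 + 1.5·3 = 5.5; e = 10.3 − 5.5 = 4.8
x=4: ŷ = 1 + 1.5·4 = 7; e = 1 − 7 = -6
x=5: ŷ = 1 + 1.5·5 = 8.5; e = 6.3 − 8.5 = -2.2
x=6: ŷ = 1 + 1.5·6 = 10; e = 8.4 − 10 = -1.6
x=7: ŷ = 1 + 1.5·7 = 11.5; e = 17.5 − 11.5 = 6
x=8: ŷ = 1 + 1.5·8 = 13; e = 15.8 − 13 = 2.8
x=9: ŷ = 1 + 1.5·9 = 14.5; e = 10.7 − 14.5 = -3.8
|e| > 2: x=3 (|e|=4.8), x=4 (|e|=6), x=5 (|e|=2.2), x=7 (|e|=6), x=8 (|e|=2.8), x=9 (|e|=3.8) → 6

6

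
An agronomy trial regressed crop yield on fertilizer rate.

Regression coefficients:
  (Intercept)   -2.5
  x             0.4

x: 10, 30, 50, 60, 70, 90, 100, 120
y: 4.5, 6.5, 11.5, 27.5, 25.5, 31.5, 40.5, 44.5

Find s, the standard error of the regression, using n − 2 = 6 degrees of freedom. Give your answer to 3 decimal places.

s = 4.163

x=10: ŷ = -2.5 + 0.4·10 = 1.5; e = 4.5 − 1.5 = 3
x=30: ŷ = -2.5 + 0.4·30 = 9.5; e = 6.5 − 9.5 = -3
x=50: ŷ = -2.5 + 0.4·50 = 17.5; e = 11.5 − 17.5 = -6
x=60: ŷ = -2.5 + 0.4·60 = 21.5; e = 27.5 − 21.5 = 6
x=70: ŷ = -2.5 + 0.4·70 = 25.5; e = 25.5 − 25.5 = 0
x=90: ŷ = -2.5 + 0.4·90 = 33.5; e = 31.5 − 33.5 = -2
x=100: ŷ = -2.5 + 0.4·100 = 37.5; e = 40.5 − 37.5 = 3
x=120: ŷ = -2.5 + 0.4·120 = 45.5; e = 44.5 − 45.5 = -1
SSE = 9 + 9 + 36 + 36 + 0 + 4 + 9 + 1 = 104
s = √(104/6) = √17.3333 ≈ 4.163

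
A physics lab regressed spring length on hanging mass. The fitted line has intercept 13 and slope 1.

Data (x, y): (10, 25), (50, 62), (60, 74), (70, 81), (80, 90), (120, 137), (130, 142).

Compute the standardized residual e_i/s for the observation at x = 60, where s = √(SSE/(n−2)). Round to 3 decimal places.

0.373

x=10: ŷ = 13 + 10 = 23; e = 25 − 23 = 2
x=50: ŷ = 13 + 50 = 63; e = 62 − 63 = -1
x=60: ŷ = 13 + 60 = 73; e = 74 − 73 = 1
x=70: ŷ = 13 + 70 = 83; e = 81 − 83 = -2
x=80: ŷ = 13 + 80 = 93; e = 90 − 93 = -3
x=120: ŷ = 13 + 120 = 133; e = 137 − 133 = 4
x=130: ŷ = 13 + 130 = 143; e = 142 − 143 = -1
SSE = 4 + 1 + 1 + 4 + 9 + 16 + 1 = 36
s = √(36/5) = 2.68328
e/s = 1 / 2.68328 = 0.373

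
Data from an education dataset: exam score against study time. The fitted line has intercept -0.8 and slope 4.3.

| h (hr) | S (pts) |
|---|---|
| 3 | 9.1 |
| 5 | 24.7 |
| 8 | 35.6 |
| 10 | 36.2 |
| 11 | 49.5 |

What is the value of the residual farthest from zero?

r = -6

h=3: Ŝ = -0.8 + 4.3·3 = 12.1; r = 9.1 − 12.1 = -3
h=5: Ŝ = -0.8 + 4.3·5 = 20.7; r = 24.7 − 20.7 = 4
h=8: Ŝ = -0.8 + 4.3·8 = 33.6; r = 35.6 − 33.6 = 2
h=10: Ŝ = -0.8 + 4.3·10 = 42.2; r = 36.2 − 42.2 = -6
h=11: Ŝ = -0.8 + 4.3·11 = 46.5; r = 49.5 − 46.5 = 3
Largest |r| is 6 at h = 10, residual -6.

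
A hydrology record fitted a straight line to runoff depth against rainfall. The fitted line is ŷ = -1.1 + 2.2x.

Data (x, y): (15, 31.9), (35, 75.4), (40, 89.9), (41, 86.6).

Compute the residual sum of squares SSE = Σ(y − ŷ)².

SSE = 15.5

x=15: ŷ = -1.1 + 2.2·15 = 31.9; e = 31.9 − 31.9 = 0
x=35: ŷ = -1.1 + 2.2·35 = 75.9; e = 75.4 − 75.9 = -0.5
x=40: ŷ = -1.1 + 2.2·40 = 86.9; e = 89.9 − 86.9 = 3
x=41: ŷ = -1.1 + 2.2·41 = 89.1; e = 86.6 − 89.1 = -2.5
SSE = 0 + 0.25 + 9 + 6.25 = 15.5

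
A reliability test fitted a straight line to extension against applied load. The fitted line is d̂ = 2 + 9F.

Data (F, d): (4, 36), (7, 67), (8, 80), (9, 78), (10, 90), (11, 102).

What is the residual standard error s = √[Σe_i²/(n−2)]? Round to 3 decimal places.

F=4: d̂ = 2 + 9·4 = 38; e = 36 − 38 = -2
F=7: d̂ = 2 + 9·7 = 65; e = 67 − 65 = 2
F=8: d̂ = 2 + 9·8 = 74; e = 80 − 74 = 6
F=9: d̂ = 2 + 9·9 = 83; e = 78 − 83 = -5
F=10: d̂ = 2 + 9·10 = 92; e = 90 − 92 = -2
F=11: d̂ = 2 + 9·11 = 101; e = 102 − 101 = 1
SSE = 4 + 4 + 36 + 25 + 4 + 1 = 74
s = √(74/4) = √18.5 ≈ 4.301

s = 4.301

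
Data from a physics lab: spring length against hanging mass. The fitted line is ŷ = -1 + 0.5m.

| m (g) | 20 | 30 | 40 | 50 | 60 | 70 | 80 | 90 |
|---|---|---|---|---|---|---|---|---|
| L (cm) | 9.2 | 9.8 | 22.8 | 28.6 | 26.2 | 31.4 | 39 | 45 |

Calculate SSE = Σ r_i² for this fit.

m=20: ŷ = -1 + 0.5·20 = 9; r = 9.2 − 9 = 0.2
m=30: ŷ = -1 + 0.5·30 = 14; r = 9.8 − 14 = -4.2
m=40: ŷ = -1 + 0.5·40 = 19; r = 22.8 − 19 = 3.8
m=50: ŷ = -1 + 0.5·50 = 24; r = 28.6 − 24 = 4.6
m=60: ŷ = -1 + 0.5·60 = 29; r = 26.2 − 29 = -2.8
m=70: ŷ = -1 + 0.5·70 = 34; r = 31.4 − 34 = -2.6
m=80: ŷ = -1 + 0.5·80 = 39; r = 39 − 39 = 0
m=90: ŷ = -1 + 0.5·90 = 44; r = 45 − 44 = 1
SSE = 0.04 + 17.64 + 14.44 + 21.16 + 7.84 + 6.76 + 0 + 1 = 68.88

SSE = 68.88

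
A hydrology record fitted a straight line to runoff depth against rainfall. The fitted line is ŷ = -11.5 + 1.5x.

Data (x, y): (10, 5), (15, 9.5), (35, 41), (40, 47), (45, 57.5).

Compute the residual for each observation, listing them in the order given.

1.5, -1.5, 0, -1.5, 1.5

x=10: ŷ = -11.5 + 1.5·10 = 3.5; r = 5 − 3.5 = 1.5
x=15: ŷ = -11.5 + 1.5·15 = 11; r = 9.5 − 11 = -1.5
x=35: ŷ = -11.5 + 1.5·35 = 41; r = 41 − 41 = 0
x=40: ŷ = -11.5 + 1.5·40 = 48.5; r = 47 − 48.5 = -1.5
x=45: ŷ = -11.5 + 1.5·45 = 56; r = 57.5 − 56 = 1.5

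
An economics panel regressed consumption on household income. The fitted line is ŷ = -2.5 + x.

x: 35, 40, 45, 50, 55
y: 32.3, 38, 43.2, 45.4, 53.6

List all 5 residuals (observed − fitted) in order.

x=35: ŷ = -2.5 + 35 = 32.5; r = 32.3 − 32.5 = -0.2
x=40: ŷ = -2.5 + 40 = 37.5; r = 38 − 37.5 = 0.5
x=45: ŷ = -2.5 + 45 = 42.5; r = 43.2 − 42.5 = 0.7
x=50: ŷ = -2.5 + 50 = 47.5; r = 45.4 − 47.5 = -2.1
x=55: ŷ = -2.5 + 55 = 52.5; r = 53.6 − 52.5 = 1.1

-0.2, 0.5, 0.7, -2.1, 1.1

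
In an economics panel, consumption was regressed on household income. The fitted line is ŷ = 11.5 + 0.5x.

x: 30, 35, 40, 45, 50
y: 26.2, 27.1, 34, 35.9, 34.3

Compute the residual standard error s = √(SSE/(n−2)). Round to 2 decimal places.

s = 2.48

x=30: ŷ = 11.5 + 0.5·30 = 26.5; e = 26.2 − 26.5 = -0.3
x=35: ŷ = 11.5 + 0.5·35 = 29; e = 27.1 − 29 = -1.9
x=40: ŷ = 11.5 + 0.5·40 = 31.5; e = 34 − 31.5 = 2.5
x=45: ŷ = 11.5 + 0.5·45 = 34; e = 35.9 − 34 = 1.9
x=50: ŷ = 11.5 + 0.5·50 = 36.5; e = 34.3 − 36.5 = -2.2
SSE = 0.09 + 3.61 + 6.25 + 3.61 + 4.84 = 18.4
s = √(18.4/3) = √6.13333 ≈ 2.48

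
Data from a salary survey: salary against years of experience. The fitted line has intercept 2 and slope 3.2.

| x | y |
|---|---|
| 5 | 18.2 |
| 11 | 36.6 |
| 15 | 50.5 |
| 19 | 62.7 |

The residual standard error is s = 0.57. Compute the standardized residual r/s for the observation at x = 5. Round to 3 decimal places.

ŷ = 2 + 3.2·5 = 18
r = 18.2 − 18 = 0.2
r/s = 0.2 / 0.57 = 0.351

0.351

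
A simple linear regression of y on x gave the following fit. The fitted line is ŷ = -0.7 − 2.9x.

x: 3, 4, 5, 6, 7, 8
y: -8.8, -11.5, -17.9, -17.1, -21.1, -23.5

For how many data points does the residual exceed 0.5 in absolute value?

x=3: ŷ = -0.7 − 2.9·3 = -9.4; r = -8.8 − (-9.4) = 0.6
x=4: ŷ = -0.7 − 2.9·4 = -12.3; r = -11.5 − (-12.3) = 0.8
x=5: ŷ = -0.7 − 2.9·5 = -15.2; r = -17.9 − (-15.2) = -2.7
x=6: ŷ = -0.7 − 2.9·6 = -18.1; r = -17.1 − (-18.1) = 1
x=7: ŷ = -0.7 − 2.9·7 = -21; r = -21.1 − (-21) = -0.1
x=8: ŷ = -0.7 − 2.9·8 = -23.9; r = -23.5 − (-23.9) = 0.4
|r| > 0.5: x=3 (|r|=0.6), x=4 (|r|=0.8), x=5 (|r|=2.7), x=6 (|r|=1) → 4

4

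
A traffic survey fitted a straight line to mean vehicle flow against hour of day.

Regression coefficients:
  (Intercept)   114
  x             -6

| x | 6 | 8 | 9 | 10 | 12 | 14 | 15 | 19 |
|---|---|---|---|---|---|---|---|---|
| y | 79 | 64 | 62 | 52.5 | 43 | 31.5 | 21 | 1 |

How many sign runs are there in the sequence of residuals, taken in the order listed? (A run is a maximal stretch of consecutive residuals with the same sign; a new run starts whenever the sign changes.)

7 runs

x=6: ŷ = 114 − 6·6 = 78; r = 79 − 78 = 1
x=8: ŷ = 114 − 6·8 = 66; r = 64 − 66 = -2
x=9: ŷ = 114 − 6·9 = 60; r = 62 − 60 = 2
x=10: ŷ = 114 − 6·10 = 54; r = 52.5 − 54 = -1.5
x=12: ŷ = 114 − 6·12 = 42; r = 43 − 42 = 1
x=14: ŷ = 114 − 6·14 = 30; r = 31.5 − 30 = 1.5
x=15: ŷ = 114 − 6·15 = 24; r = 21 − 24 = -3
x=19: ŷ = 114 − 6·19 = 0; r = 1 − 0 = 1
Signs: + − + − + + − +
Runs: +×1, −×1, +×1, −×1, +×2, −×1, +×1 → 7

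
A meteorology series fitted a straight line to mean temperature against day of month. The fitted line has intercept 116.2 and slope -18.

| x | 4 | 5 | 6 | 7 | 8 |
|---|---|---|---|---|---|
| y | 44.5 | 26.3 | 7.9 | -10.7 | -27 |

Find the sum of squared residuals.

SSE = 1.64

x=4: ŷ = 116.2 − 18·4 = 44.2; r = 44.5 − 44.2 = 0.3
x=5: ŷ = 116.2 − 18·5 = 26.2; r = 26.3 − 26.2 = 0.1
x=6: ŷ = 116.2 − 18·6 = 8.2; r = 7.9 − 8.2 = -0.3
x=7: ŷ = 116.2 − 18·7 = -9.8; r = -10.7 − (-9.8) = -0.9
x=8: ŷ = 116.2 − 18·8 = -27.8; r = -27 − (-27.8) = 0.8
SSE = 0.09 + 0.01 + 0.09 + 0.81 + 0.64 = 1.64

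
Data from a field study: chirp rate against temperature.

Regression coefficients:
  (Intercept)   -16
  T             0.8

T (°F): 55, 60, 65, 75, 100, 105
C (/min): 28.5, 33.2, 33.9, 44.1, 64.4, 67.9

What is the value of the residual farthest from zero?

T=55: Ĉ = -16 + 0.8·55 = 28; e = 28.5 − 28 = 0.5
T=60: Ĉ = -16 + 0.8·60 = 32; e = 33.2 − 32 = 1.2
T=65: Ĉ = -16 + 0.8·65 = 36; e = 33.9 − 36 = -2.1
T=75: Ĉ = -16 + 0.8·75 = 44; e = 44.1 − 44 = 0.1
T=100: Ĉ = -16 + 0.8·100 = 64; e = 64.4 − 64 = 0.4
T=105: Ĉ = -16 + 0.8·105 = 68; e = 67.9 − 68 = -0.1
Largest |e| is 2.1 at T = 65, residual -2.1.

e = -2.1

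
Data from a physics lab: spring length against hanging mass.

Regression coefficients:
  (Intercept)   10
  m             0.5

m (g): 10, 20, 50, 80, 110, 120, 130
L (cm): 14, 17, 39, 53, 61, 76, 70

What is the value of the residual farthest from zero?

e = 6

m=10: ŷ = 10 + 0.5·10 = 15; e = 14 − 15 = -1
m=20: ŷ = 10 + 0.5·20 = 20; e = 17 − 20 = -3
m=50: ŷ = 10 + 0.5·50 = 35; e = 39 − 35 = 4
m=80: ŷ = 10 + 0.5·80 = 50; e = 53 − 50 = 3
m=110: ŷ = 10 + 0.5·110 = 65; e = 61 − 65 = -4
m=120: ŷ = 10 + 0.5·120 = 70; e = 76 − 70 = 6
m=130: ŷ = 10 + 0.5·130 = 75; e = 70 − 75 = -5
Largest |e| is 6 at m = 120, residual 6.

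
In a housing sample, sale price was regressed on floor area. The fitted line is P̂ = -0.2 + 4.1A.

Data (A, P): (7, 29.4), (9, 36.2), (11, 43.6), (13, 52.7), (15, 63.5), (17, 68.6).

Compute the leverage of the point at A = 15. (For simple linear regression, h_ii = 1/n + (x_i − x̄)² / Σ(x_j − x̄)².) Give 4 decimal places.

h = 0.2952

Ā = (7 + 9 + 11 + 13 + 15 + 17)/6 = 12
Σ(A − Ā)² = 25 + 9 + 1 + 1 + 9 + 25 = 70
h = 1/6 + (3)²/70 = 0.166667 + 0.128571 = 0.2952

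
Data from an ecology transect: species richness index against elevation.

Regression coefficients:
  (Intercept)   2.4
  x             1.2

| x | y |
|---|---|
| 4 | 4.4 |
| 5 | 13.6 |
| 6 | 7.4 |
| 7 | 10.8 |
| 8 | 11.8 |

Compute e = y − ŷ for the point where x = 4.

ŷ = 2.4 + 1.2·4 = 7.2
e = 4.4 − 7.2 = -2.8

e = -2.8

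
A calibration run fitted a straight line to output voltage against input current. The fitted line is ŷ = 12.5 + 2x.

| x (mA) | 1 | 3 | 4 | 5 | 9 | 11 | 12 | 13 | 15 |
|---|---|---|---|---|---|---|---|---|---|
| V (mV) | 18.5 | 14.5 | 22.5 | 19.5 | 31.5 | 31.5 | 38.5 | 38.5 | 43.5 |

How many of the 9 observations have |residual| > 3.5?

2

x=1: ŷ = 12.5 + 2·1 = 14.5; e = 18.5 − 14.5 = 4
x=3: ŷ = 12.5 + 2·3 = 18.5; e = 14.5 − 18.5 = -4
x=4: ŷ = 12.5 + 2·4 = 20.5; e = 22.5 − 20.5 = 2
x=5: ŷ = 12.5 + 2·5 = 22.5; e = 19.5 − 22.5 = -3
x=9: ŷ = 12.5 + 2·9 = 30.5; e = 31.5 − 30.5 = 1
x=11: ŷ = 12.5 + 2·11 = 34.5; e = 31.5 − 34.5 = -3
x=12: ŷ = 12.5 + 2·12 = 36.5; e = 38.5 − 36.5 = 2
x=13: ŷ = 12.5 + 2·13 = 38.5; e = 38.5 − 38.5 = 0
x=15: ŷ = 12.5 + 2·15 = 42.5; e = 43.5 − 42.5 = 1
|e| > 3.5: x=1 (|e|=4), x=3 (|e|=4) → 2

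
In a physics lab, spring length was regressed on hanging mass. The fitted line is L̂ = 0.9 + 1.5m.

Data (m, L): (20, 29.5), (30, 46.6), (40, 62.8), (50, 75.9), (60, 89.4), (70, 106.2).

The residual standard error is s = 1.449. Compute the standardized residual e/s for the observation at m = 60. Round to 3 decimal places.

L̂ = 0.9 + 1.5·60 = 90.9
e = 89.4 − 90.9 = -1.5
e/s = -1.5 / 1.449 = -1.035

-1.035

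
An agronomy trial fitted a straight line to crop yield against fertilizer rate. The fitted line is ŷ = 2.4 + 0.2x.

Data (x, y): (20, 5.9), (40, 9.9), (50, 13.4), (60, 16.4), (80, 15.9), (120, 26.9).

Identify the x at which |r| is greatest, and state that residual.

x = 80, r = -2.5

x=20: ŷ = 2.4 + 0.2·20 = 6.4; r = 5.9 − 6.4 = -0.5
x=40: ŷ = 2.4 + 0.2·40 = 10.4; r = 9.9 − 10.4 = -0.5
x=50: ŷ = 2.4 + 0.2·50 = 12.4; r = 13.4 − 12.4 = 1
x=60: ŷ = 2.4 + 0.2·60 = 14.4; r = 16.4 − 14.4 = 2
x=80: ŷ = 2.4 + 0.2·80 = 18.4; r = 15.9 − 18.4 = -2.5
x=120: ŷ = 2.4 + 0.2·120 = 26.4; r = 26.9 − 26.4 = 0.5
Largest |r| is 2.5 at x = 80, residual -2.5.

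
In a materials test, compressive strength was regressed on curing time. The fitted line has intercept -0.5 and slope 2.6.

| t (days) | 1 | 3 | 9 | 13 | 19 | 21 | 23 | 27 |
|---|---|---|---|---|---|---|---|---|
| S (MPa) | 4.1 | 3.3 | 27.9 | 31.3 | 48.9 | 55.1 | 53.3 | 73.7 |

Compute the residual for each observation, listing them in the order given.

t=1: ŷ = -0.5 + 2.6·1 = 2.1; r = 4.1 − 2.1 = 2
t=3: ŷ = -0.5 + 2.6·3 = 7.3; r = 3.3 − 7.3 = -4
t=9: ŷ = -0.5 + 2.6·9 = 22.9; r = 27.9 − 22.9 = 5
t=13: ŷ = -0.5 + 2.6·13 = 33.3; r = 31.3 − 33.3 = -2
t=19: ŷ = -0.5 + 2.6·19 = 48.9; r = 48.9 − 48.9 = 0
t=21: ŷ = -0.5 + 2.6·21 = 54.1; r = 55.1 − 54.1 = 1
t=23: ŷ = -0.5 + 2.6·23 = 59.3; r = 53.3 − 59.3 = -6
t=27: ŷ = -0.5 + 2.6·27 = 69.7; r = 73.7 − 69.7 = 4

2, -4, 5, -2, 0, 1, -6, 4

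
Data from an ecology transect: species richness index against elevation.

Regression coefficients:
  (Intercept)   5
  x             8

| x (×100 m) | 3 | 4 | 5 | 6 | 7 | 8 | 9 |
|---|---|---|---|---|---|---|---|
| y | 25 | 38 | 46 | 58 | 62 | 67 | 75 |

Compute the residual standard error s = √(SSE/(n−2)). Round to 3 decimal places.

x=3: ŷ = 5 + 8·3 = 29; r = 25 − 29 = -4
x=4: ŷ = 5 + 8·4 = 37; r = 38 − 37 = 1
x=5: ŷ = 5 + 8·5 = 45; r = 46 − 45 = 1
x=6: ŷ = 5 + 8·6 = 53; r = 58 − 53 = 5
x=7: ŷ = 5 + 8·7 = 61; r = 62 − 61 = 1
x=8: ŷ = 5 + 8·8 = 69; r = 67 − 69 = -2
x=9: ŷ = 5 + 8·9 = 77; r = 75 − 77 = -2
SSE = 16 + 1 + 1 + 25 + 1 + 4 + 4 = 52
s = √(52/5) = √10.4 ≈ 3.225

s = 3.225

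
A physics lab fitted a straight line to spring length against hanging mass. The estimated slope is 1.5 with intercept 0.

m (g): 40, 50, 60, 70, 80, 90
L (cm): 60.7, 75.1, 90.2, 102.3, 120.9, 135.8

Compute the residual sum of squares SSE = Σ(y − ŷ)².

m=40: ŷ = 1.5·40 = 60; e = 60.7 − 60 = 0.7
m=50: ŷ = 1.5·50 = 75; e = 75.1 − 75 = 0.1
m=60: ŷ = 1.5·60 = 90; e = 90.2 − 90 = 0.2
m=70: ŷ = 1.5·70 = 105; e = 102.3 − 105 = -2.7
m=80: ŷ = 1.5·80 = 120; e = 120.9 − 120 = 0.9
m=90: ŷ = 1.5·90 = 135; e = 135.8 − 135 = 0.8
SSE = 0.49 + 0.01 + 0.04 + 7.29 + 0.81 + 0.64 = 9.28

SSE = 9.28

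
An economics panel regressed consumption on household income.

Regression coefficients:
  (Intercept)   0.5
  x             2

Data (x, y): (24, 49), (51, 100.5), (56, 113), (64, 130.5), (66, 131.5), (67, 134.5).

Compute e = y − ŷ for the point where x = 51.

ŷ = 0.5 + 2·51 = 102.5
e = 100.5 − 102.5 = -2

e = -2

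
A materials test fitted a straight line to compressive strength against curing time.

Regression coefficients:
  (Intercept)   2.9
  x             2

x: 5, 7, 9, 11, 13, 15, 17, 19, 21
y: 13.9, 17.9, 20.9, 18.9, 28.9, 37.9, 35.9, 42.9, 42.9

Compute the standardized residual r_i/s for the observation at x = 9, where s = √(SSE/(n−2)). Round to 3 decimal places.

0.000

x=5: ŷ = 2.9 + 2·5 = 12.9; r = 13.9 − 12.9 = 1
x=7: ŷ = 2.9 + 2·7 = 16.9; r = 17.9 − 16.9 = 1
x=9: ŷ = 2.9 + 2·9 = 20.9; r = 20.9 − 20.9 = 0
x=11: ŷ = 2.9 + 2·11 = 24.9; r = 18.9 − 24.9 = -6
x=13: ŷ = 2.9 + 2·13 = 28.9; r = 28.9 − 28.9 = 0
x=15: ŷ = 2.9 + 2·15 = 32.9; r = 37.9 − 32.9 = 5
x=17: ŷ = 2.9 + 2·17 = 36.9; r = 35.9 − 36.9 = -1
x=19: ŷ = 2.9 + 2·19 = 40.9; r = 42.9 − 40.9 = 2
x=21: ŷ = 2.9 + 2·21 = 44.9; r = 42.9 − 44.9 = -2
SSE = 1 + 1 + 0 + 36 + 0 + 25 + 1 + 4 + 4 = 72
s = √(72/7) = 3.20713
r/s = 0 / 3.20713 = 0.000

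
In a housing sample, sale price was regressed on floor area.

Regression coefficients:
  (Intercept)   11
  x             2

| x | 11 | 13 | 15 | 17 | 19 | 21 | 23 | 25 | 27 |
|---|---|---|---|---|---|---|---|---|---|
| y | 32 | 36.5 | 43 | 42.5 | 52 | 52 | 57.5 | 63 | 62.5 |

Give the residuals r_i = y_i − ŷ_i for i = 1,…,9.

x=11: ŷ = 11 + 2·11 = 33; r = 32 − 33 = -1
x=13: ŷ = 11 + 2·13 = 37; r = 36.5 − 37 = -0.5
x=15: ŷ = 11 + 2·15 = 41; r = 43 − 41 = 2
x=17: ŷ = 11 + 2·17 = 45; r = 42.5 − 45 = -2.5
x=19: ŷ = 11 + 2·19 = 49; r = 52 − 49 = 3
x=21: ŷ = 11 + 2·21 = 53; r = 52 − 53 = -1
x=23: ŷ = 11 + 2·23 = 57; r = 57.5 − 57 = 0.5
x=25: ŷ = 11 + 2·25 = 61; r = 63 − 61 = 2
x=27: ŷ = 11 + 2·27 = 65; r = 62.5 − 65 = -2.5

-1, -0.5, 2, -2.5, 3, -1, 0.5, 2, -2.5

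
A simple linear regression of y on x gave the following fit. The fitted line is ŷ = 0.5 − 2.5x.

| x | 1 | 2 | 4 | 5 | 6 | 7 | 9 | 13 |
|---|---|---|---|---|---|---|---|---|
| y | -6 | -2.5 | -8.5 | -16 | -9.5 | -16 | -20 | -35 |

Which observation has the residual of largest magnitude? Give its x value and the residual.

x=1: ŷ = 0.5 − 2.5·1 = -2; r = -6 − (-2) = -4
x=2: ŷ = 0.5 − 2.5·2 = -4.5; r = -2.5 − (-4.5) = 2
x=4: ŷ = 0.5 − 2.5·4 = -9.5; r = -8.5 − (-9.5) = 1
x=5: ŷ = 0.5 − 2.5·5 = -12; r = -16 − (-12) = -4
x=6: ŷ = 0.5 − 2.5·6 = -14.5; r = -9.5 − (-14.5) = 5
x=7: ŷ = 0.5 − 2.5·7 = -17; r = -16 − (-17) = 1
x=9: ŷ = 0.5 − 2.5·9 = -22; r = -20 − (-22) = 2
x=13: ŷ = 0.5 − 2.5·13 = -32; r = -35 − (-32) = -3
Largest |r| is 5 at x = 6, residual 5.

x = 6, r = 5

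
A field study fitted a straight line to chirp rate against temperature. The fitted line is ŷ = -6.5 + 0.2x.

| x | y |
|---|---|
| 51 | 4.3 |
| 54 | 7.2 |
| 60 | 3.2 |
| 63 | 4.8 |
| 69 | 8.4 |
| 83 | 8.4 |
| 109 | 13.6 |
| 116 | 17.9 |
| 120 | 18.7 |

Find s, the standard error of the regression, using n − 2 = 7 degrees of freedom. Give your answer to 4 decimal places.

s = 1.9131

x=51: ŷ = -6.5 + 0.2·51 = 3.7; e = 4.3 − 3.7 = 0.6
x=54: ŷ = -6.5 + 0.2·54 = 4.3; e = 7.2 − 4.3 = 2.9
x=60: ŷ = -6.5 + 0.2·60 = 5.5; e = 3.2 − 5.5 = -2.3
x=63: ŷ = -6.5 + 0.2·63 = 6.1; e = 4.8 − 6.1 = -1.3
x=69: ŷ = -6.5 + 0.2·69 = 7.3; e = 8.4 − 7.3 = 1.1
x=83: ŷ = -6.5 + 0.2·83 = 10.1; e = 8.4 − 10.1 = -1.7
x=109: ŷ = -6.5 + 0.2·109 = 15.3; e = 13.6 − 15.3 = -1.7
x=116: ŷ = -6.5 + 0.2·116 = 16.7; e = 17.9 − 16.7 = 1.2
x=120: ŷ = -6.5 + 0.2·120 = 17.5; e = 18.7 − 17.5 = 1.2
SSE = 0.36 + 8.41 + 5.29 + 1.69 + 1.21 + 2.89 + 2.89 + 1.44 + 1.44 = 25.62
s = √(25.62/7) = √3.66 ≈ 1.9131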